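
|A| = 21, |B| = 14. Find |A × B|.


|A × B| = |A| × |B|
= 21 × 14
= 294

|A × B| = 294


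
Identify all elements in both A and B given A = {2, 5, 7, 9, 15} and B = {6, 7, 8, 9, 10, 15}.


A = {2, 5, 7, 9, 15}
B = {6, 7, 8, 9, 10, 15}
Region: in both A and B
Elements: {7, 9, 15}

Elements in both A and B: {7, 9, 15}


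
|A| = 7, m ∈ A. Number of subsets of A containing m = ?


Subsets of A containing m correspond to subsets of A \ {m}, which has 6 elements.
Count = 2^(n-1) = 2^6
= 64

Number of subsets containing m = 64


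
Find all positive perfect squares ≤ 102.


Checking each candidate:
Condition: positive perfect squares ≤ 102
Result = {1, 4, 9, 16, 25, 36, 49, 64, 81, 100}

{1, 4, 9, 16, 25, 36, 49, 64, 81, 100}


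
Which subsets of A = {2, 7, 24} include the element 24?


A subset of A contains 24 iff the remaining 2 elements form any subset of A \ {24}.
Count: 2^(n-1) = 2^2 = 4
Subsets containing 24: {24}, {2, 24}, {7, 24}, {2, 7, 24}

Subsets containing 24 (4 total): {24}, {2, 24}, {7, 24}, {2, 7, 24}


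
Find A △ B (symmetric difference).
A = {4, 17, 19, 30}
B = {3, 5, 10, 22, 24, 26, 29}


A △ B = (A \ B) ∪ (B \ A) = elements in exactly one of A or B
A \ B = {4, 17, 19, 30}
B \ A = {3, 5, 10, 22, 24, 26, 29}
A △ B = {3, 4, 5, 10, 17, 19, 22, 24, 26, 29, 30}

A △ B = {3, 4, 5, 10, 17, 19, 22, 24, 26, 29, 30}


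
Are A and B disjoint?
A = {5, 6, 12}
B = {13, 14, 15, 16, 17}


Disjoint means A ∩ B = ∅.
A ∩ B = ∅
A ∩ B = ∅, so A and B are disjoint.

Yes, A and B are disjoint


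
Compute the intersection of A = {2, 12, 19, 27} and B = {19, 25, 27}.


A ∩ B = elements in both A and B
A = {2, 12, 19, 27}
B = {19, 25, 27}
A ∩ B = {19, 27}

A ∩ B = {19, 27}


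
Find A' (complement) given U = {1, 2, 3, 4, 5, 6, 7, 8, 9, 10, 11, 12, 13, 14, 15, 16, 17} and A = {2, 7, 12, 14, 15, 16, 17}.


Aᶜ = U \ A = elements in U but not in A
U = {1, 2, 3, 4, 5, 6, 7, 8, 9, 10, 11, 12, 13, 14, 15, 16, 17}
A = {2, 7, 12, 14, 15, 16, 17}
Aᶜ = {1, 3, 4, 5, 6, 8, 9, 10, 11, 13}

Aᶜ = {1, 3, 4, 5, 6, 8, 9, 10, 11, 13}


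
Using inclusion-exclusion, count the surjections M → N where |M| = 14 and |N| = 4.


n = |M| = 14, k = |N| = 4. Surjections via inclusion-exclusion:
S(n,k) = Σ(-1)^i × C(k,i) × (k-i)^n, i=0 to k
i=0: (-1)^0×C(4,0)×4^14 = 268435456
i=1: (-1)^1×C(4,1)×3^14 = -19131876
i=2: (-1)^2×C(4,2)×2^14 = 98304
i=3: (-1)^3×C(4,3)×1^14 = -4
i=4: (-1)^4×C(4,4)×0^14 = 0
Total = 249401880

Number of surjections = 249401880


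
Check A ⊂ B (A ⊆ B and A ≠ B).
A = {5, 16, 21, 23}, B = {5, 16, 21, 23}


A ⊂ B requires: A ⊆ B AND A ≠ B.
A ⊆ B? Yes
A = B? Yes
A = B, so A is not a PROPER subset.

No, A is not a proper subset of B


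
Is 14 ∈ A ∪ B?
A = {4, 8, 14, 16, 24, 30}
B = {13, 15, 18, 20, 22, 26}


A = {4, 8, 14, 16, 24, 30}, B = {13, 15, 18, 20, 22, 26}
A ∪ B = all elements in A or B
A ∪ B = {4, 8, 13, 14, 15, 16, 18, 20, 22, 24, 26, 30}
Checking if 14 ∈ A ∪ B
14 is in A ∪ B → True

14 ∈ A ∪ B


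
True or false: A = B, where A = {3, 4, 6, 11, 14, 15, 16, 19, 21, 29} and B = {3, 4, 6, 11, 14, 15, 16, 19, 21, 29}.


Two sets are equal iff they have exactly the same elements.
A = {3, 4, 6, 11, 14, 15, 16, 19, 21, 29}
B = {3, 4, 6, 11, 14, 15, 16, 19, 21, 29}
Same elements → A = B

Yes, A = B


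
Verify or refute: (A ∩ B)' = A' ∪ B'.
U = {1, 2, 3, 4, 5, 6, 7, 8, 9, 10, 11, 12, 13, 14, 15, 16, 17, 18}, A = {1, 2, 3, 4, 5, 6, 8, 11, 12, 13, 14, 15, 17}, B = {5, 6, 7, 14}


LHS: A ∩ B = {5, 6, 14}
(A ∩ B)' = U \ (A ∩ B) = {1, 2, 3, 4, 7, 8, 9, 10, 11, 12, 13, 15, 16, 17, 18}
A' = {7, 9, 10, 16, 18}, B' = {1, 2, 3, 4, 8, 9, 10, 11, 12, 13, 15, 16, 17, 18}
Claimed RHS: A' ∪ B' = {1, 2, 3, 4, 7, 8, 9, 10, 11, 12, 13, 15, 16, 17, 18}
Identity is VALID: LHS = RHS = {1, 2, 3, 4, 7, 8, 9, 10, 11, 12, 13, 15, 16, 17, 18} ✓

Identity is valid. (A ∩ B)' = A' ∪ B' = {1, 2, 3, 4, 7, 8, 9, 10, 11, 12, 13, 15, 16, 17, 18}


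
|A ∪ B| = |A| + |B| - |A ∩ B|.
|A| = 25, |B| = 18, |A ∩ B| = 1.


|A ∪ B| = |A| + |B| - |A ∩ B|
= 25 + 18 - 1
= 42

|A ∪ B| = 42


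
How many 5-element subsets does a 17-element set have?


C(n,k) = n! / (k!(n-k)!)
C(17,5) = 17! / (5!12!)
= 6188

C(17,5) = 6188


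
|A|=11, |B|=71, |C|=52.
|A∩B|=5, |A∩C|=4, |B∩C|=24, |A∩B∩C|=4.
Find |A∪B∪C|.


|A∪B∪C| = |A|+|B|+|C| - |A∩B|-|A∩C|-|B∩C| + |A∩B∩C|
= 11+71+52 - 5-4-24 + 4
= 134 - 33 + 4
= 105

|A ∪ B ∪ C| = 105


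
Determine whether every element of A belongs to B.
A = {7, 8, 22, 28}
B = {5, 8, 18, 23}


A ⊆ B means every element of A is in B.
Elements in A not in B: {7, 22, 28}
So A ⊄ B.

No, A ⊄ B


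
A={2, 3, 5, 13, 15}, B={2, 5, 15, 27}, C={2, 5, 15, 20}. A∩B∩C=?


A ∩ B = {2, 5, 15}
(A ∩ B) ∩ C = {2, 5, 15}

A ∩ B ∩ C = {2, 5, 15}


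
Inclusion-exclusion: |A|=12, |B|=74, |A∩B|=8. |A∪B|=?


|A ∪ B| = |A| + |B| - |A ∩ B|
= 12 + 74 - 8
= 78

|A ∪ B| = 78


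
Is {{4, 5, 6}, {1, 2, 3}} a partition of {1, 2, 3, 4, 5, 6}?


A partition requires: (1) non-empty parts, (2) pairwise disjoint, (3) union = U
Parts: {4, 5, 6}, {1, 2, 3}
Union of parts: {1, 2, 3, 4, 5, 6}
U = {1, 2, 3, 4, 5, 6}
All non-empty? True
Pairwise disjoint? True
Covers U? True

Yes, valid partition


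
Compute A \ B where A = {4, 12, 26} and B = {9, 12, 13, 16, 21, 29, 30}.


A \ B = elements in A but not in B
A = {4, 12, 26}
B = {9, 12, 13, 16, 21, 29, 30}
Remove from A any elements in B
A \ B = {4, 26}

A \ B = {4, 26}


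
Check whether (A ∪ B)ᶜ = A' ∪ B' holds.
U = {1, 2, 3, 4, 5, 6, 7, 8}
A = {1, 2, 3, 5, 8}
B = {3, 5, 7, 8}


LHS: A ∪ B = {1, 2, 3, 5, 7, 8}
(A ∪ B)' = U \ (A ∪ B) = {4, 6}
A' = {4, 6, 7}, B' = {1, 2, 4, 6}
Claimed RHS: A' ∪ B' = {1, 2, 4, 6, 7}
Identity is INVALID: LHS = {4, 6} but the RHS claimed here equals {1, 2, 4, 6, 7}. The correct form is (A ∪ B)' = A' ∩ B'.

Identity is invalid: (A ∪ B)' = {4, 6} but A' ∪ B' = {1, 2, 4, 6, 7}. The correct De Morgan law is (A ∪ B)' = A' ∩ B'.


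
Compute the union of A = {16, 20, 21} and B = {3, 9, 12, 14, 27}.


A ∪ B = all elements in A or B (or both)
A = {16, 20, 21}
B = {3, 9, 12, 14, 27}
A ∪ B = {3, 9, 12, 14, 16, 20, 21, 27}

A ∪ B = {3, 9, 12, 14, 16, 20, 21, 27}


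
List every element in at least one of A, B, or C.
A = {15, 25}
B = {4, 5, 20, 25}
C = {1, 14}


A ∪ B = {4, 5, 15, 20, 25}
(A ∪ B) ∪ C = {1, 4, 5, 14, 15, 20, 25}

A ∪ B ∪ C = {1, 4, 5, 14, 15, 20, 25}


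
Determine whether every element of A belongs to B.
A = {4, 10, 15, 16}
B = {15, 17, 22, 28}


A ⊆ B means every element of A is in B.
Elements in A not in B: {4, 10, 16}
So A ⊄ B.

No, A ⊄ B


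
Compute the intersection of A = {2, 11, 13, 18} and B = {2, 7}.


A ∩ B = elements in both A and B
A = {2, 11, 13, 18}
B = {2, 7}
A ∩ B = {2}

A ∩ B = {2}


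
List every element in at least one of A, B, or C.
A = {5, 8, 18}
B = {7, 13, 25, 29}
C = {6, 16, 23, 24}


A ∪ B = {5, 7, 8, 13, 18, 25, 29}
(A ∪ B) ∪ C = {5, 6, 7, 8, 13, 16, 18, 23, 24, 25, 29}

A ∪ B ∪ C = {5, 6, 7, 8, 13, 16, 18, 23, 24, 25, 29}


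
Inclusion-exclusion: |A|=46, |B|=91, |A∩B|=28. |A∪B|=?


|A ∪ B| = |A| + |B| - |A ∩ B|
= 46 + 91 - 28
= 109

|A ∪ B| = 109


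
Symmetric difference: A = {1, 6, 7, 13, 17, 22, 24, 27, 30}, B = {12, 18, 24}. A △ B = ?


A △ B = (A \ B) ∪ (B \ A) = elements in exactly one of A or B
A \ B = {1, 6, 7, 13, 17, 22, 27, 30}
B \ A = {12, 18}
A △ B = {1, 6, 7, 12, 13, 17, 18, 22, 27, 30}

A △ B = {1, 6, 7, 12, 13, 17, 18, 22, 27, 30}


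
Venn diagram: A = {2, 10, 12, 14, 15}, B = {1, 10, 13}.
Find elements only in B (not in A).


A = {2, 10, 12, 14, 15}
B = {1, 10, 13}
Region: only in B (not in A)
Elements: {1, 13}

Elements only in B (not in A): {1, 13}


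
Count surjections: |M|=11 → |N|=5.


n = |M| = 11, k = |N| = 5. Surjections via inclusion-exclusion:
S(n,k) = Σ(-1)^i × C(k,i) × (k-i)^n, i=0 to k
i=0: (-1)^0×C(5,0)×5^11 = 48828125
i=1: (-1)^1×C(5,1)×4^11 = -20971520
i=2: (-1)^2×C(5,2)×3^11 = 1771470
i=3: (-1)^3×C(5,3)×2^11 = -20480
i=4: (-1)^4×C(5,4)×1^11 = 5
i=5: (-1)^5×C(5,5)×0^11 = 0
Total = 29607600

Number of surjections = 29607600


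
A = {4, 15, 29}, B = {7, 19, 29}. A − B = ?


A \ B = elements in A but not in B
A = {4, 15, 29}
B = {7, 19, 29}
Remove from A any elements in B
A \ B = {4, 15}

A \ B = {4, 15}


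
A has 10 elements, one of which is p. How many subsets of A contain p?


Subsets of A containing p correspond to subsets of A \ {p}, which has 9 elements.
Count = 2^(n-1) = 2^9
= 512

Number of subsets containing p = 512


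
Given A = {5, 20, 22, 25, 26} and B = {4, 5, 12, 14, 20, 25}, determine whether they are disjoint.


Disjoint means A ∩ B = ∅.
A ∩ B = {5, 20, 25}
A ∩ B ≠ ∅, so A and B are NOT disjoint.

No, A and B are not disjoint (A ∩ B = {5, 20, 25})


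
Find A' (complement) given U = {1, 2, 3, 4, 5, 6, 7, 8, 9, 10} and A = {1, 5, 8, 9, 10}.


Aᶜ = U \ A = elements in U but not in A
U = {1, 2, 3, 4, 5, 6, 7, 8, 9, 10}
A = {1, 5, 8, 9, 10}
Aᶜ = {2, 3, 4, 6, 7}

Aᶜ = {2, 3, 4, 6, 7}


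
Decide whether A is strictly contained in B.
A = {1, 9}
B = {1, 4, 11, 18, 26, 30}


A ⊂ B requires: A ⊆ B AND A ≠ B.
A ⊆ B? No
A ⊄ B, so A is not a proper subset.

No, A is not a proper subset of B


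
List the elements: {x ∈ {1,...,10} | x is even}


Checking each candidate:
Condition: even numbers in {1,...,10}
Result = {2, 4, 6, 8, 10}

{2, 4, 6, 8, 10}


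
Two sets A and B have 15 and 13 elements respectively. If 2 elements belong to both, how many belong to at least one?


|A ∪ B| = |A| + |B| - |A ∩ B|
= 15 + 13 - 2
= 26

|A ∪ B| = 26


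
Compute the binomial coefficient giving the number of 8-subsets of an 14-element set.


C(n,k) = n! / (k!(n-k)!)
C(14,8) = 14! / (8!6!)
= 3003

C(14,8) = 3003


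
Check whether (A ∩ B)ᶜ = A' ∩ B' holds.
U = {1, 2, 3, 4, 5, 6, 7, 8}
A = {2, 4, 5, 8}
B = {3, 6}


LHS: A ∩ B = ∅
(A ∩ B)' = U \ (A ∩ B) = {1, 2, 3, 4, 5, 6, 7, 8}
A' = {1, 3, 6, 7}, B' = {1, 2, 4, 5, 7, 8}
Claimed RHS: A' ∩ B' = {1, 7}
Identity is INVALID: LHS = {1, 2, 3, 4, 5, 6, 7, 8} but the RHS claimed here equals {1, 7}. The correct form is (A ∩ B)' = A' ∪ B'.

Identity is invalid: (A ∩ B)' = {1, 2, 3, 4, 5, 6, 7, 8} but A' ∩ B' = {1, 7}. The correct De Morgan law is (A ∩ B)' = A' ∪ B'.


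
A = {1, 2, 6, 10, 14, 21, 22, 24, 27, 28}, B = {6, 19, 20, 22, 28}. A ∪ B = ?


A ∪ B = all elements in A or B (or both)
A = {1, 2, 6, 10, 14, 21, 22, 24, 27, 28}
B = {6, 19, 20, 22, 28}
A ∪ B = {1, 2, 6, 10, 14, 19, 20, 21, 22, 24, 27, 28}

A ∪ B = {1, 2, 6, 10, 14, 19, 20, 21, 22, 24, 27, 28}


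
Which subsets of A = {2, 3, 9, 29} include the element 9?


A subset of A contains 9 iff the remaining 3 elements form any subset of A \ {9}.
Count: 2^(n-1) = 2^3 = 8
Subsets containing 9: {9}, {2, 9}, {3, 9}, {9, 29}, {2, 3, 9}, {2, 9, 29}, {3, 9, 29}, {2, 3, 9, 29}

Subsets containing 9 (8 total): {9}, {2, 9}, {3, 9}, {9, 29}, {2, 3, 9}, {2, 9, 29}, {3, 9, 29}, {2, 3, 9, 29}


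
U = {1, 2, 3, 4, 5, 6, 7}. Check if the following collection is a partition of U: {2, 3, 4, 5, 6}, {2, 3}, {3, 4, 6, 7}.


A partition requires: (1) non-empty parts, (2) pairwise disjoint, (3) union = U
Parts: {2, 3, 4, 5, 6}, {2, 3}, {3, 4, 6, 7}
Union of parts: {2, 3, 4, 5, 6, 7}
U = {1, 2, 3, 4, 5, 6, 7}
All non-empty? True
Pairwise disjoint? False
Covers U? False

No, not a valid partition


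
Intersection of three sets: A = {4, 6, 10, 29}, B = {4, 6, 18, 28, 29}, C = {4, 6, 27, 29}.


A ∩ B = {4, 6, 29}
(A ∩ B) ∩ C = {4, 6, 29}

A ∩ B ∩ C = {4, 6, 29}


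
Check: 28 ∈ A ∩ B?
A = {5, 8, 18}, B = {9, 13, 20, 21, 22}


A = {5, 8, 18}, B = {9, 13, 20, 21, 22}
A ∩ B = elements in both A and B
A ∩ B = ∅
Checking if 28 ∈ A ∩ B
28 is not in A ∩ B → False

28 ∉ A ∩ B


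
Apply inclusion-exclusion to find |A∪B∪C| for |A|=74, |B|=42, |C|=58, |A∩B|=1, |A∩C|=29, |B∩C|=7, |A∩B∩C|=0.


|A∪B∪C| = |A|+|B|+|C| - |A∩B|-|A∩C|-|B∩C| + |A∩B∩C|
= 74+42+58 - 1-29-7 + 0
= 174 - 37 + 0
= 137

|A ∪ B ∪ C| = 137


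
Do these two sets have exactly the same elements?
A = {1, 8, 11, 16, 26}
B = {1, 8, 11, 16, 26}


Two sets are equal iff they have exactly the same elements.
A = {1, 8, 11, 16, 26}
B = {1, 8, 11, 16, 26}
Same elements → A = B

Yes, A = B


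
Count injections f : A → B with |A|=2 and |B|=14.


An injection sends each of |A| = 2 inputs to a distinct output in B.
# injections = |B|·(|B|-1)·…·(|B|-|A|+1) = 14! / (14 - 2)!
= 14 × 13
= 182

Number of injections = 182


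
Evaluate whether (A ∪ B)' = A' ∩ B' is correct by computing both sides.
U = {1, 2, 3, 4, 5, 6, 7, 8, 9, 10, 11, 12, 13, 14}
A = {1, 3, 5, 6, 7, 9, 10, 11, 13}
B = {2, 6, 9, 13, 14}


LHS: A ∪ B = {1, 2, 3, 5, 6, 7, 9, 10, 11, 13, 14}
(A ∪ B)' = U \ (A ∪ B) = {4, 8, 12}
A' = {2, 4, 8, 12, 14}, B' = {1, 3, 4, 5, 7, 8, 10, 11, 12}
Claimed RHS: A' ∩ B' = {4, 8, 12}
Identity is VALID: LHS = RHS = {4, 8, 12} ✓

Identity is valid. (A ∪ B)' = A' ∩ B' = {4, 8, 12}


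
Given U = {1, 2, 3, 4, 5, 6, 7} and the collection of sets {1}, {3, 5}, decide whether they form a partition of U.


A partition requires: (1) non-empty parts, (2) pairwise disjoint, (3) union = U
Parts: {1}, {3, 5}
Union of parts: {1, 3, 5}
U = {1, 2, 3, 4, 5, 6, 7}
All non-empty? True
Pairwise disjoint? True
Covers U? False

No, not a valid partition


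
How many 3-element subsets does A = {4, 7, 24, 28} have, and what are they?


|A| = 4, so A has C(4,3) = 4 subsets of size 3.
Enumerate by choosing 3 elements from A at a time:
{4, 7, 24}, {4, 7, 28}, {4, 24, 28}, {7, 24, 28}

3-element subsets (4 total): {4, 7, 24}, {4, 7, 28}, {4, 24, 28}, {7, 24, 28}


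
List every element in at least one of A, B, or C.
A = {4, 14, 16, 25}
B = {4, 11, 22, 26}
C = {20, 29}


A ∪ B = {4, 11, 14, 16, 22, 25, 26}
(A ∪ B) ∪ C = {4, 11, 14, 16, 20, 22, 25, 26, 29}

A ∪ B ∪ C = {4, 11, 14, 16, 20, 22, 25, 26, 29}


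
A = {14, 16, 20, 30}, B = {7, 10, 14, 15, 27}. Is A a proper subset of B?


A ⊂ B requires: A ⊆ B AND A ≠ B.
A ⊆ B? No
A ⊄ B, so A is not a proper subset.

No, A is not a proper subset of B


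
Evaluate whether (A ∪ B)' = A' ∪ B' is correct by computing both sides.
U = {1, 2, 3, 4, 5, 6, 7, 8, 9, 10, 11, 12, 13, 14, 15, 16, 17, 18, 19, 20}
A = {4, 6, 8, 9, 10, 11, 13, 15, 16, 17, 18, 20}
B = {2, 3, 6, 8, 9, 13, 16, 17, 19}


LHS: A ∪ B = {2, 3, 4, 6, 8, 9, 10, 11, 13, 15, 16, 17, 18, 19, 20}
(A ∪ B)' = U \ (A ∪ B) = {1, 5, 7, 12, 14}
A' = {1, 2, 3, 5, 7, 12, 14, 19}, B' = {1, 4, 5, 7, 10, 11, 12, 14, 15, 18, 20}
Claimed RHS: A' ∪ B' = {1, 2, 3, 4, 5, 7, 10, 11, 12, 14, 15, 18, 19, 20}
Identity is INVALID: LHS = {1, 5, 7, 12, 14} but the RHS claimed here equals {1, 2, 3, 4, 5, 7, 10, 11, 12, 14, 15, 18, 19, 20}. The correct form is (A ∪ B)' = A' ∩ B'.

Identity is invalid: (A ∪ B)' = {1, 5, 7, 12, 14} but A' ∪ B' = {1, 2, 3, 4, 5, 7, 10, 11, 12, 14, 15, 18, 19, 20}. The correct De Morgan law is (A ∪ B)' = A' ∩ B'.


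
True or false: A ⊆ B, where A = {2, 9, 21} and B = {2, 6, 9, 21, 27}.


A ⊆ B means every element of A is in B.
All elements of A are in B.
So A ⊆ B.

Yes, A ⊆ B


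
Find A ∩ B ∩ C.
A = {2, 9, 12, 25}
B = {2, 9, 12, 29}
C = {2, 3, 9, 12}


A ∩ B = {2, 9, 12}
(A ∩ B) ∩ C = {2, 9, 12}

A ∩ B ∩ C = {2, 9, 12}


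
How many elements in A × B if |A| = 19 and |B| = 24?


|A × B| = |A| × |B|
= 19 × 24
= 456

|A × B| = 456


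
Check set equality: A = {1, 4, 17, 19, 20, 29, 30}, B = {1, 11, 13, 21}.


Two sets are equal iff they have exactly the same elements.
A = {1, 4, 17, 19, 20, 29, 30}
B = {1, 11, 13, 21}
Differences: {4, 11, 13, 17, 19, 20, 21, 29, 30}
A ≠ B

No, A ≠ B


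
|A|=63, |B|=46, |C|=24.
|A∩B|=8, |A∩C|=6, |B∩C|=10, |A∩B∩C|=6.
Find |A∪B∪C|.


|A∪B∪C| = |A|+|B|+|C| - |A∩B|-|A∩C|-|B∩C| + |A∩B∩C|
= 63+46+24 - 8-6-10 + 6
= 133 - 24 + 6
= 115

|A ∪ B ∪ C| = 115


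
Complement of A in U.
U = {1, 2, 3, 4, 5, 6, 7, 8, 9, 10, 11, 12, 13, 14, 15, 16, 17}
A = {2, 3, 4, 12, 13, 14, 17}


Aᶜ = U \ A = elements in U but not in A
U = {1, 2, 3, 4, 5, 6, 7, 8, 9, 10, 11, 12, 13, 14, 15, 16, 17}
A = {2, 3, 4, 12, 13, 14, 17}
Aᶜ = {1, 5, 6, 7, 8, 9, 10, 11, 15, 16}

Aᶜ = {1, 5, 6, 7, 8, 9, 10, 11, 15, 16}


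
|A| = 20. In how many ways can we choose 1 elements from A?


C(n,k) = n! / (k!(n-k)!)
C(20,1) = 20! / (1!19!)
= 20

C(20,1) = 20


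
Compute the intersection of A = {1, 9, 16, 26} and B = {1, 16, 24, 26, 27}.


A ∩ B = elements in both A and B
A = {1, 9, 16, 26}
B = {1, 16, 24, 26, 27}
A ∩ B = {1, 16, 26}

A ∩ B = {1, 16, 26}


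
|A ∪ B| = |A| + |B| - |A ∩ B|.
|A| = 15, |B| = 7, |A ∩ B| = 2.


|A ∪ B| = |A| + |B| - |A ∩ B|
= 15 + 7 - 2
= 20

|A ∪ B| = 20


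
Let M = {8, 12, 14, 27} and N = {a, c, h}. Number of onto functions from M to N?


n = |M| = 4, k = |N| = 3. Surjections via inclusion-exclusion:
S(n,k) = Σ(-1)^i × C(k,i) × (k-i)^n, i=0 to k
i=0: (-1)^0×C(3,0)×3^4 = 81
i=1: (-1)^1×C(3,1)×2^4 = -48
i=2: (-1)^2×C(3,2)×1^4 = 3
i=3: (-1)^3×C(3,3)×0^4 = 0
Total = 36

Number of surjections = 36


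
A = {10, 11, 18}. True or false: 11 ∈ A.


A = {10, 11, 18}
Checking if 11 is in A
11 is in A → True

11 ∈ A


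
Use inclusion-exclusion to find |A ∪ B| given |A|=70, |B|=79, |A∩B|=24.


|A ∪ B| = |A| + |B| - |A ∩ B|
= 70 + 79 - 24
= 125

|A ∪ B| = 125


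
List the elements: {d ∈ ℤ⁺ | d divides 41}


Checking each candidate:
Condition: positive divisors of 41
Result = {1, 41}

{1, 41}


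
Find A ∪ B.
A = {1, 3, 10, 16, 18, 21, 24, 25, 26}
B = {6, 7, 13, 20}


A ∪ B = all elements in A or B (or both)
A = {1, 3, 10, 16, 18, 21, 24, 25, 26}
B = {6, 7, 13, 20}
A ∪ B = {1, 3, 6, 7, 10, 13, 16, 18, 20, 21, 24, 25, 26}

A ∪ B = {1, 3, 6, 7, 10, 13, 16, 18, 20, 21, 24, 25, 26}


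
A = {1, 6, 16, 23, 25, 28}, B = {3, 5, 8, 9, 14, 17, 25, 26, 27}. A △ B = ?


A △ B = (A \ B) ∪ (B \ A) = elements in exactly one of A or B
A \ B = {1, 6, 16, 23, 28}
B \ A = {3, 5, 8, 9, 14, 17, 26, 27}
A △ B = {1, 3, 5, 6, 8, 9, 14, 16, 17, 23, 26, 27, 28}

A △ B = {1, 3, 5, 6, 8, 9, 14, 16, 17, 23, 26, 27, 28}


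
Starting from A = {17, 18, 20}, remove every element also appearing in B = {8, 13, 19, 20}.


A \ B = elements in A but not in B
A = {17, 18, 20}
B = {8, 13, 19, 20}
Remove from A any elements in B
A \ B = {17, 18}

A \ B = {17, 18}


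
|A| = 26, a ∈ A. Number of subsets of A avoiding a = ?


Subsets of A avoiding a are subsets of A \ {a}, which has 25 elements.
Count = 2^(n-1) = 2^25
= 33554432

Number of subsets avoiding a = 33554432


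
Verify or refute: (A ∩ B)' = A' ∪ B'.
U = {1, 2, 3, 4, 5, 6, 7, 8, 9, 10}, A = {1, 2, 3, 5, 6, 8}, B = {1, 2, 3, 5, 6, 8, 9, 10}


LHS: A ∩ B = {1, 2, 3, 5, 6, 8}
(A ∩ B)' = U \ (A ∩ B) = {4, 7, 9, 10}
A' = {4, 7, 9, 10}, B' = {4, 7}
Claimed RHS: A' ∪ B' = {4, 7, 9, 10}
Identity is VALID: LHS = RHS = {4, 7, 9, 10} ✓

Identity is valid. (A ∩ B)' = A' ∪ B' = {4, 7, 9, 10}


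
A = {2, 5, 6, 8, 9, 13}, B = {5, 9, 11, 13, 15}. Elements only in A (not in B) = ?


A = {2, 5, 6, 8, 9, 13}
B = {5, 9, 11, 13, 15}
Region: only in A (not in B)
Elements: {2, 6, 8}

Elements only in A (not in B): {2, 6, 8}


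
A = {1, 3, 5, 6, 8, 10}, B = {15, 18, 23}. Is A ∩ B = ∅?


Disjoint means A ∩ B = ∅.
A ∩ B = ∅
A ∩ B = ∅, so A and B are disjoint.

Yes, A and B are disjoint


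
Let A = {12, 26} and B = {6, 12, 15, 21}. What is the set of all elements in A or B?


A ∪ B = all elements in A or B (or both)
A = {12, 26}
B = {6, 12, 15, 21}
A ∪ B = {6, 12, 15, 21, 26}

A ∪ B = {6, 12, 15, 21, 26}


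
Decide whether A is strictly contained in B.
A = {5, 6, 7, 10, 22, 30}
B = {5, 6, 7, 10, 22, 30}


A ⊂ B requires: A ⊆ B AND A ≠ B.
A ⊆ B? Yes
A = B? Yes
A = B, so A is not a PROPER subset.

No, A is not a proper subset of B


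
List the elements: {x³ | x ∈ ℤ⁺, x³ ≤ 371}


Checking each candidate:
Condition: positive perfect cubes ≤ 371
Result = {1, 8, 27, 64, 125, 216, 343}

{1, 8, 27, 64, 125, 216, 343}


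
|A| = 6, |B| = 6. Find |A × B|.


|A × B| = |A| × |B|
= 6 × 6
= 36

|A × B| = 36


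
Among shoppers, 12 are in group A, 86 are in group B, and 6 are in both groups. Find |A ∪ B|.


|A ∪ B| = |A| + |B| - |A ∩ B|
= 12 + 86 - 6
= 92

|A ∪ B| = 92


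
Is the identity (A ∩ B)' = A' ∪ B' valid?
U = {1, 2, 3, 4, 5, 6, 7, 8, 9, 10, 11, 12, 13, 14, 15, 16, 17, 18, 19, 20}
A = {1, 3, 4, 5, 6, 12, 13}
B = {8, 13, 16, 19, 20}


LHS: A ∩ B = {13}
(A ∩ B)' = U \ (A ∩ B) = {1, 2, 3, 4, 5, 6, 7, 8, 9, 10, 11, 12, 14, 15, 16, 17, 18, 19, 20}
A' = {2, 7, 8, 9, 10, 11, 14, 15, 16, 17, 18, 19, 20}, B' = {1, 2, 3, 4, 5, 6, 7, 9, 10, 11, 12, 14, 15, 17, 18}
Claimed RHS: A' ∪ B' = {1, 2, 3, 4, 5, 6, 7, 8, 9, 10, 11, 12, 14, 15, 16, 17, 18, 19, 20}
Identity is VALID: LHS = RHS = {1, 2, 3, 4, 5, 6, 7, 8, 9, 10, 11, 12, 14, 15, 16, 17, 18, 19, 20} ✓

Identity is valid. (A ∩ B)' = A' ∪ B' = {1, 2, 3, 4, 5, 6, 7, 8, 9, 10, 11, 12, 14, 15, 16, 17, 18, 19, 20}


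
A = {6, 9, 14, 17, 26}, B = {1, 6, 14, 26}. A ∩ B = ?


A ∩ B = elements in both A and B
A = {6, 9, 14, 17, 26}
B = {1, 6, 14, 26}
A ∩ B = {6, 14, 26}

A ∩ B = {6, 14, 26}


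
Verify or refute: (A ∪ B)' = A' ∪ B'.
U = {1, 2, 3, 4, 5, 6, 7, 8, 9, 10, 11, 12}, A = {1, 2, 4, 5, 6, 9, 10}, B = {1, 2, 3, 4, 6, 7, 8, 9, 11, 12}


LHS: A ∪ B = {1, 2, 3, 4, 5, 6, 7, 8, 9, 10, 11, 12}
(A ∪ B)' = U \ (A ∪ B) = ∅
A' = {3, 7, 8, 11, 12}, B' = {5, 10}
Claimed RHS: A' ∪ B' = {3, 5, 7, 8, 10, 11, 12}
Identity is INVALID: LHS = ∅ but the RHS claimed here equals {3, 5, 7, 8, 10, 11, 12}. The correct form is (A ∪ B)' = A' ∩ B'.

Identity is invalid: (A ∪ B)' = ∅ but A' ∪ B' = {3, 5, 7, 8, 10, 11, 12}. The correct De Morgan law is (A ∪ B)' = A' ∩ B'.


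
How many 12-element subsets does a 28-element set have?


C(n,k) = n! / (k!(n-k)!)
C(28,12) = 28! / (12!16!)
= 30421755

C(28,12) = 30421755


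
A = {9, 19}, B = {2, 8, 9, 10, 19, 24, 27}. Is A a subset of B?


A ⊆ B means every element of A is in B.
All elements of A are in B.
So A ⊆ B.

Yes, A ⊆ B


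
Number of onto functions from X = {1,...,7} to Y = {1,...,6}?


n = |X| = 7, k = |Y| = 6. Surjections via inclusion-exclusion:
S(n,k) = Σ(-1)^i × C(k,i) × (k-i)^n, i=0 to k
i=0: (-1)^0×C(6,0)×6^7 = 279936
i=1: (-1)^1×C(6,1)×5^7 = -468750
i=2: (-1)^2×C(6,2)×4^7 = 245760
i=3: (-1)^3×C(6,3)×3^7 = -43740
i=4: (-1)^4×C(6,4)×2^7 = 1920
i=5: (-1)^5×C(6,5)×1^7 = -6
i=6: (-1)^6×C(6,6)×0^7 = 0
Total = 15120

Number of surjections = 15120


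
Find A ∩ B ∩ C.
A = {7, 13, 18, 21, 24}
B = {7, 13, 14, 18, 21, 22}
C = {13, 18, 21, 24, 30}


A ∩ B = {7, 13, 18, 21}
(A ∩ B) ∩ C = {13, 18, 21}

A ∩ B ∩ C = {13, 18, 21}


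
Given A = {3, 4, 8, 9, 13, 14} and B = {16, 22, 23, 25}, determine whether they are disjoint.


Disjoint means A ∩ B = ∅.
A ∩ B = ∅
A ∩ B = ∅, so A and B are disjoint.

Yes, A and B are disjoint


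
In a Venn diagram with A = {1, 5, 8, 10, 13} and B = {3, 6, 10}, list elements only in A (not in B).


A = {1, 5, 8, 10, 13}
B = {3, 6, 10}
Region: only in A (not in B)
Elements: {1, 5, 8, 13}

Elements only in A (not in B): {1, 5, 8, 13}


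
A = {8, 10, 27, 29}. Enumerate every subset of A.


|A| = 4, so |P(A)| = 2^4 = 16
Enumerate subsets by cardinality (0 to 4):
∅, {8}, {10}, {27}, {29}, {8, 10}, {8, 27}, {8, 29}, {10, 27}, {10, 29}, {27, 29}, {8, 10, 27}, {8, 10, 29}, {8, 27, 29}, {10, 27, 29}, {8, 10, 27, 29}

P(A) has 16 subsets: ∅, {8}, {10}, {27}, {29}, {8, 10}, {8, 27}, {8, 29}, {10, 27}, {10, 29}, {27, 29}, {8, 10, 27}, {8, 10, 29}, {8, 27, 29}, {10, 27, 29}, {8, 10, 27, 29}


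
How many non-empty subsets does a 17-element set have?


Total subsets = 2^n = 2^17 = 131072
Non-empty subsets exclude the empty set: 2^n - 1
= 131072 - 1
= 131071

Number of non-empty subsets = 131071


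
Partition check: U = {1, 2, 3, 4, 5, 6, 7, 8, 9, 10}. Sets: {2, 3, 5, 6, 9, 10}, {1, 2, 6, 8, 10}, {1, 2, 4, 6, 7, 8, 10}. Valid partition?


A partition requires: (1) non-empty parts, (2) pairwise disjoint, (3) union = U
Parts: {2, 3, 5, 6, 9, 10}, {1, 2, 6, 8, 10}, {1, 2, 4, 6, 7, 8, 10}
Union of parts: {1, 2, 3, 4, 5, 6, 7, 8, 9, 10}
U = {1, 2, 3, 4, 5, 6, 7, 8, 9, 10}
All non-empty? True
Pairwise disjoint? False
Covers U? True

No, not a valid partition


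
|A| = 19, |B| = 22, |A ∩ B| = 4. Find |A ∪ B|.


|A ∪ B| = |A| + |B| - |A ∩ B|
= 19 + 22 - 4
= 37

|A ∪ B| = 37


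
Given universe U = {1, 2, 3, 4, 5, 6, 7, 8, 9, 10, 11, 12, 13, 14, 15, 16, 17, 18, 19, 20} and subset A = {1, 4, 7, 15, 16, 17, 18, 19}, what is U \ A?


Aᶜ = U \ A = elements in U but not in A
U = {1, 2, 3, 4, 5, 6, 7, 8, 9, 10, 11, 12, 13, 14, 15, 16, 17, 18, 19, 20}
A = {1, 4, 7, 15, 16, 17, 18, 19}
Aᶜ = {2, 3, 5, 6, 8, 9, 10, 11, 12, 13, 14, 20}

Aᶜ = {2, 3, 5, 6, 8, 9, 10, 11, 12, 13, 14, 20}


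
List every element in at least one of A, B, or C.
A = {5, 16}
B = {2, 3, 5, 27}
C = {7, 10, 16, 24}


A ∪ B = {2, 3, 5, 16, 27}
(A ∪ B) ∪ C = {2, 3, 5, 7, 10, 16, 24, 27}

A ∪ B ∪ C = {2, 3, 5, 7, 10, 16, 24, 27}


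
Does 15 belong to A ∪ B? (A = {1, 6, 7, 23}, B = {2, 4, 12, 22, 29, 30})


A = {1, 6, 7, 23}, B = {2, 4, 12, 22, 29, 30}
A ∪ B = all elements in A or B
A ∪ B = {1, 2, 4, 6, 7, 12, 22, 23, 29, 30}
Checking if 15 ∈ A ∪ B
15 is not in A ∪ B → False

15 ∉ A ∪ B


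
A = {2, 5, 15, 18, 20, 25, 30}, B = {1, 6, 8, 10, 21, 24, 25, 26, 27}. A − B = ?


A \ B = elements in A but not in B
A = {2, 5, 15, 18, 20, 25, 30}
B = {1, 6, 8, 10, 21, 24, 25, 26, 27}
Remove from A any elements in B
A \ B = {2, 5, 15, 18, 20, 30}

A \ B = {2, 5, 15, 18, 20, 30}


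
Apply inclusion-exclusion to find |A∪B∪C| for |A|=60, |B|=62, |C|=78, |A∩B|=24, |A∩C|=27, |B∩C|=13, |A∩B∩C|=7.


|A∪B∪C| = |A|+|B|+|C| - |A∩B|-|A∩C|-|B∩C| + |A∩B∩C|
= 60+62+78 - 24-27-13 + 7
= 200 - 64 + 7
= 143

|A ∪ B ∪ C| = 143


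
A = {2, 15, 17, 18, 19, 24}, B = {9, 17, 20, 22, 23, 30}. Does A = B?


Two sets are equal iff they have exactly the same elements.
A = {2, 15, 17, 18, 19, 24}
B = {9, 17, 20, 22, 23, 30}
Differences: {2, 9, 15, 18, 19, 20, 22, 23, 24, 30}
A ≠ B

No, A ≠ B


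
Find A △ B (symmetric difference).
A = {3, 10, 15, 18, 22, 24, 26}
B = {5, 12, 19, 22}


A △ B = (A \ B) ∪ (B \ A) = elements in exactly one of A or B
A \ B = {3, 10, 15, 18, 24, 26}
B \ A = {5, 12, 19}
A △ B = {3, 5, 10, 12, 15, 18, 19, 24, 26}

A △ B = {3, 5, 10, 12, 15, 18, 19, 24, 26}


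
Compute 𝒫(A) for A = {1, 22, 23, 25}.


|A| = 4, so |P(A)| = 2^4 = 16
Enumerate subsets by cardinality (0 to 4):
∅, {1}, {22}, {23}, {25}, {1, 22}, {1, 23}, {1, 25}, {22, 23}, {22, 25}, {23, 25}, {1, 22, 23}, {1, 22, 25}, {1, 23, 25}, {22, 23, 25}, {1, 22, 23, 25}

P(A) has 16 subsets: ∅, {1}, {22}, {23}, {25}, {1, 22}, {1, 23}, {1, 25}, {22, 23}, {22, 25}, {23, 25}, {1, 22, 23}, {1, 22, 25}, {1, 23, 25}, {22, 23, 25}, {1, 22, 23, 25}


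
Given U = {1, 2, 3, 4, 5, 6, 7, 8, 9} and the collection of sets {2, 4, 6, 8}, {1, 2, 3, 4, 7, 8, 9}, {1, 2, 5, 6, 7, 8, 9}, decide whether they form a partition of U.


A partition requires: (1) non-empty parts, (2) pairwise disjoint, (3) union = U
Parts: {2, 4, 6, 8}, {1, 2, 3, 4, 7, 8, 9}, {1, 2, 5, 6, 7, 8, 9}
Union of parts: {1, 2, 3, 4, 5, 6, 7, 8, 9}
U = {1, 2, 3, 4, 5, 6, 7, 8, 9}
All non-empty? True
Pairwise disjoint? False
Covers U? True

No, not a valid partition


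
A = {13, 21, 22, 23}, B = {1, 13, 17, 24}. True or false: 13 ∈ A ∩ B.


A = {13, 21, 22, 23}, B = {1, 13, 17, 24}
A ∩ B = elements in both A and B
A ∩ B = {13}
Checking if 13 ∈ A ∩ B
13 is in A ∩ B → True

13 ∈ A ∩ B


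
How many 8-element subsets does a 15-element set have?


C(n,k) = n! / (k!(n-k)!)
C(15,8) = 15! / (8!7!)
= 6435

C(15,8) = 6435


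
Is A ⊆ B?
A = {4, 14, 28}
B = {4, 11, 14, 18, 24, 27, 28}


A ⊆ B means every element of A is in B.
All elements of A are in B.
So A ⊆ B.

Yes, A ⊆ B


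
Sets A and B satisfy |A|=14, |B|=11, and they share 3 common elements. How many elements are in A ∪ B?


|A ∪ B| = |A| + |B| - |A ∩ B|
= 14 + 11 - 3
= 22

|A ∪ B| = 22


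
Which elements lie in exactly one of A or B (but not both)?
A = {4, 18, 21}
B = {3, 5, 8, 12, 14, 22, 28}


A △ B = (A \ B) ∪ (B \ A) = elements in exactly one of A or B
A \ B = {4, 18, 21}
B \ A = {3, 5, 8, 12, 14, 22, 28}
A △ B = {3, 4, 5, 8, 12, 14, 18, 21, 22, 28}

A △ B = {3, 4, 5, 8, 12, 14, 18, 21, 22, 28}


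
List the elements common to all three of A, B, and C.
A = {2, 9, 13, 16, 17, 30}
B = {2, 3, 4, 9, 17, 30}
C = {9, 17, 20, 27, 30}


A ∩ B = {2, 9, 17, 30}
(A ∩ B) ∩ C = {9, 17, 30}

A ∩ B ∩ C = {9, 17, 30}


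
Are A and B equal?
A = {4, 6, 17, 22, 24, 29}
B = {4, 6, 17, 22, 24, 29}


Two sets are equal iff they have exactly the same elements.
A = {4, 6, 17, 22, 24, 29}
B = {4, 6, 17, 22, 24, 29}
Same elements → A = B

Yes, A = B


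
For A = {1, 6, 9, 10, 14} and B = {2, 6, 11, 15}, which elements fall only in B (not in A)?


A = {1, 6, 9, 10, 14}
B = {2, 6, 11, 15}
Region: only in B (not in A)
Elements: {2, 11, 15}

Elements only in B (not in A): {2, 11, 15}


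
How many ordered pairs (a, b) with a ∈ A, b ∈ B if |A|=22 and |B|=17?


|A × B| = |A| × |B|
= 22 × 17
= 374

|A × B| = 374


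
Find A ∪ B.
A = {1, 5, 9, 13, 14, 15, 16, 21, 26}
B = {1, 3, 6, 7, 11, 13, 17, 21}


A ∪ B = all elements in A or B (or both)
A = {1, 5, 9, 13, 14, 15, 16, 21, 26}
B = {1, 3, 6, 7, 11, 13, 17, 21}
A ∪ B = {1, 3, 5, 6, 7, 9, 11, 13, 14, 15, 16, 17, 21, 26}

A ∪ B = {1, 3, 5, 6, 7, 9, 11, 13, 14, 15, 16, 17, 21, 26}


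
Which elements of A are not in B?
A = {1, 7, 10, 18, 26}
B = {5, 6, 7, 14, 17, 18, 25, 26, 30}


A \ B = elements in A but not in B
A = {1, 7, 10, 18, 26}
B = {5, 6, 7, 14, 17, 18, 25, 26, 30}
Remove from A any elements in B
A \ B = {1, 10}

A \ B = {1, 10}


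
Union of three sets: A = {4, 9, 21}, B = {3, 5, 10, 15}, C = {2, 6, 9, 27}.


A ∪ B = {3, 4, 5, 9, 10, 15, 21}
(A ∪ B) ∪ C = {2, 3, 4, 5, 6, 9, 10, 15, 21, 27}

A ∪ B ∪ C = {2, 3, 4, 5, 6, 9, 10, 15, 21, 27}


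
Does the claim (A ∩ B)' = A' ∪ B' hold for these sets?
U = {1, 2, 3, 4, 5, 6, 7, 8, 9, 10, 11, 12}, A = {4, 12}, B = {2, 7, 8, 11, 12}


LHS: A ∩ B = {12}
(A ∩ B)' = U \ (A ∩ B) = {1, 2, 3, 4, 5, 6, 7, 8, 9, 10, 11}
A' = {1, 2, 3, 5, 6, 7, 8, 9, 10, 11}, B' = {1, 3, 4, 5, 6, 9, 10}
Claimed RHS: A' ∪ B' = {1, 2, 3, 4, 5, 6, 7, 8, 9, 10, 11}
Identity is VALID: LHS = RHS = {1, 2, 3, 4, 5, 6, 7, 8, 9, 10, 11} ✓

Identity is valid. (A ∩ B)' = A' ∪ B' = {1, 2, 3, 4, 5, 6, 7, 8, 9, 10, 11}


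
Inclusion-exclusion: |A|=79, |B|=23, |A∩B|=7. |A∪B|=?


|A ∪ B| = |A| + |B| - |A ∩ B|
= 79 + 23 - 7
= 95

|A ∪ B| = 95


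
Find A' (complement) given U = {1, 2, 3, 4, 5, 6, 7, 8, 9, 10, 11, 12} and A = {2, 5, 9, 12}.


Aᶜ = U \ A = elements in U but not in A
U = {1, 2, 3, 4, 5, 6, 7, 8, 9, 10, 11, 12}
A = {2, 5, 9, 12}
Aᶜ = {1, 3, 4, 6, 7, 8, 10, 11}

Aᶜ = {1, 3, 4, 6, 7, 8, 10, 11}


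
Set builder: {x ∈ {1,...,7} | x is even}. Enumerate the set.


Checking each candidate:
Condition: even numbers in {1,...,7}
Result = {2, 4, 6}

{2, 4, 6}


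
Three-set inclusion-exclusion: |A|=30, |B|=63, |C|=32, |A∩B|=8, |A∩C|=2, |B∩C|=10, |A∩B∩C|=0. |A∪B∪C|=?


|A∪B∪C| = |A|+|B|+|C| - |A∩B|-|A∩C|-|B∩C| + |A∩B∩C|
= 30+63+32 - 8-2-10 + 0
= 125 - 20 + 0
= 105

|A ∪ B ∪ C| = 105


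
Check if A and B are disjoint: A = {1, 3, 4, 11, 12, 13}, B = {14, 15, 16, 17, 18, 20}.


Disjoint means A ∩ B = ∅.
A ∩ B = ∅
A ∩ B = ∅, so A and B are disjoint.

Yes, A and B are disjoint


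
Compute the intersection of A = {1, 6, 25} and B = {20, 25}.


A ∩ B = elements in both A and B
A = {1, 6, 25}
B = {20, 25}
A ∩ B = {25}

A ∩ B = {25}


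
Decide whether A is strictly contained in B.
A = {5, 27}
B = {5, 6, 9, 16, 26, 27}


A ⊂ B requires: A ⊆ B AND A ≠ B.
A ⊆ B? Yes
A = B? No
A ⊂ B: Yes (A is a proper subset of B)

Yes, A ⊂ B


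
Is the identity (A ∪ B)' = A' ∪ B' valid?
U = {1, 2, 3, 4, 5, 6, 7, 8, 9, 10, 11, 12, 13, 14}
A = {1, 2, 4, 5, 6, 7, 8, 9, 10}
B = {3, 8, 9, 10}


LHS: A ∪ B = {1, 2, 3, 4, 5, 6, 7, 8, 9, 10}
(A ∪ B)' = U \ (A ∪ B) = {11, 12, 13, 14}
A' = {3, 11, 12, 13, 14}, B' = {1, 2, 4, 5, 6, 7, 11, 12, 13, 14}
Claimed RHS: A' ∪ B' = {1, 2, 3, 4, 5, 6, 7, 11, 12, 13, 14}
Identity is INVALID: LHS = {11, 12, 13, 14} but the RHS claimed here equals {1, 2, 3, 4, 5, 6, 7, 11, 12, 13, 14}. The correct form is (A ∪ B)' = A' ∩ B'.

Identity is invalid: (A ∪ B)' = {11, 12, 13, 14} but A' ∪ B' = {1, 2, 3, 4, 5, 6, 7, 11, 12, 13, 14}. The correct De Morgan law is (A ∪ B)' = A' ∩ B'.


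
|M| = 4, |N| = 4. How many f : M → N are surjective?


n = |M| = 4, k = |N| = 4. Surjections via inclusion-exclusion:
S(n,k) = Σ(-1)^i × C(k,i) × (k-i)^n, i=0 to k
i=0: (-1)^0×C(4,0)×4^4 = 256
i=1: (-1)^1×C(4,1)×3^4 = -324
i=2: (-1)^2×C(4,2)×2^4 = 96
i=3: (-1)^3×C(4,3)×1^4 = -4
i=4: (-1)^4×C(4,4)×0^4 = 0
Total = 24

Number of surjections = 24


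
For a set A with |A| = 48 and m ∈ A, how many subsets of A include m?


Subsets of A containing m correspond to subsets of A \ {m}, which has 47 elements.
Count = 2^(n-1) = 2^47
= 140737488355328

Number of subsets containing m = 140737488355328


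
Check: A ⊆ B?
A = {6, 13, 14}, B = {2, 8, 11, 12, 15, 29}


A ⊆ B means every element of A is in B.
Elements in A not in B: {6, 13, 14}
So A ⊄ B.

No, A ⊄ B


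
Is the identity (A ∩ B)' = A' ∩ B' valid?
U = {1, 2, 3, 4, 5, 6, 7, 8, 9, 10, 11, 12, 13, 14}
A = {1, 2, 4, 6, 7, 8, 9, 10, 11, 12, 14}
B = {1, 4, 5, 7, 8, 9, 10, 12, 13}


LHS: A ∩ B = {1, 4, 7, 8, 9, 10, 12}
(A ∩ B)' = U \ (A ∩ B) = {2, 3, 5, 6, 11, 13, 14}
A' = {3, 5, 13}, B' = {2, 3, 6, 11, 14}
Claimed RHS: A' ∩ B' = {3}
Identity is INVALID: LHS = {2, 3, 5, 6, 11, 13, 14} but the RHS claimed here equals {3}. The correct form is (A ∩ B)' = A' ∪ B'.

Identity is invalid: (A ∩ B)' = {2, 3, 5, 6, 11, 13, 14} but A' ∩ B' = {3}. The correct De Morgan law is (A ∩ B)' = A' ∪ B'.


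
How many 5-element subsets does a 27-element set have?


C(n,k) = n! / (k!(n-k)!)
C(27,5) = 27! / (5!22!)
= 80730

C(27,5) = 80730


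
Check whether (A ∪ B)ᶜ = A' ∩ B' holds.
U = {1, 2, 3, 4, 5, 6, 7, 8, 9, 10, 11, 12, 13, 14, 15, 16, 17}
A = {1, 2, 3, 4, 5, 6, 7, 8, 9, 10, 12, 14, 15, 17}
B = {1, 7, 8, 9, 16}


LHS: A ∪ B = {1, 2, 3, 4, 5, 6, 7, 8, 9, 10, 12, 14, 15, 16, 17}
(A ∪ B)' = U \ (A ∪ B) = {11, 13}
A' = {11, 13, 16}, B' = {2, 3, 4, 5, 6, 10, 11, 12, 13, 14, 15, 17}
Claimed RHS: A' ∩ B' = {11, 13}
Identity is VALID: LHS = RHS = {11, 13} ✓

Identity is valid. (A ∪ B)' = A' ∩ B' = {11, 13}


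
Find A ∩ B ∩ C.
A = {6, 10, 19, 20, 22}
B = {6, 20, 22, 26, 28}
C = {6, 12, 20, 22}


A ∩ B = {6, 20, 22}
(A ∩ B) ∩ C = {6, 20, 22}

A ∩ B ∩ C = {6, 20, 22}


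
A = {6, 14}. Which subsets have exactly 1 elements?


|A| = 2, so A has C(2,1) = 2 subsets of size 1.
Enumerate by choosing 1 elements from A at a time:
{6}, {14}

1-element subsets (2 total): {6}, {14}


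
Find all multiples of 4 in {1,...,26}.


Checking each candidate:
Condition: multiples of 4 in {1,...,26}
Result = {4, 8, 12, 16, 20, 24}

{4, 8, 12, 16, 20, 24}


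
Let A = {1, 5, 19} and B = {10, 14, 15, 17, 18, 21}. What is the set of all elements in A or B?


A ∪ B = all elements in A or B (or both)
A = {1, 5, 19}
B = {10, 14, 15, 17, 18, 21}
A ∪ B = {1, 5, 10, 14, 15, 17, 18, 19, 21}

A ∪ B = {1, 5, 10, 14, 15, 17, 18, 19, 21}


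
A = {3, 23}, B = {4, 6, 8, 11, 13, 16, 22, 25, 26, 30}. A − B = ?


A \ B = elements in A but not in B
A = {3, 23}
B = {4, 6, 8, 11, 13, 16, 22, 25, 26, 30}
Remove from A any elements in B
A \ B = {3, 23}

A \ B = {3, 23}


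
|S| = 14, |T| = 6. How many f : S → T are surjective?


n = |S| = 14, k = |T| = 6. Surjections via inclusion-exclusion:
S(n,k) = Σ(-1)^i × C(k,i) × (k-i)^n, i=0 to k
i=0: (-1)^0×C(6,0)×6^14 = 78364164096
i=1: (-1)^1×C(6,1)×5^14 = -36621093750
i=2: (-1)^2×C(6,2)×4^14 = 4026531840
i=3: (-1)^3×C(6,3)×3^14 = -95659380
i=4: (-1)^4×C(6,4)×2^14 = 245760
i=5: (-1)^5×C(6,5)×1^14 = -6
i=6: (-1)^6×C(6,6)×0^14 = 0
Total = 45674188560

Number of surjections = 45674188560


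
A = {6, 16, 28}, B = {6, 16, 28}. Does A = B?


Two sets are equal iff they have exactly the same elements.
A = {6, 16, 28}
B = {6, 16, 28}
Same elements → A = B

Yes, A = B


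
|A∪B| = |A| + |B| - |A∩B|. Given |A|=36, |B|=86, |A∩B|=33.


|A ∪ B| = |A| + |B| - |A ∩ B|
= 36 + 86 - 33
= 89

|A ∪ B| = 89


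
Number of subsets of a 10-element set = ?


Number of subsets = 2^n
= 2^10
= 1024

|P(A)| = 1024


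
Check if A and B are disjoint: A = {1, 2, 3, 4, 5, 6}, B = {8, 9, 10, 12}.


Disjoint means A ∩ B = ∅.
A ∩ B = ∅
A ∩ B = ∅, so A and B are disjoint.

Yes, A and B are disjoint


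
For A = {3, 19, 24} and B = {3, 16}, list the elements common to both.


A ∩ B = elements in both A and B
A = {3, 19, 24}
B = {3, 16}
A ∩ B = {3}

A ∩ B = {3}


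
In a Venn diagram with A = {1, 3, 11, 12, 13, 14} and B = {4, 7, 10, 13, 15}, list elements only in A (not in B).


A = {1, 3, 11, 12, 13, 14}
B = {4, 7, 10, 13, 15}
Region: only in A (not in B)
Elements: {1, 3, 11, 12, 14}

Elements only in A (not in B): {1, 3, 11, 12, 14}


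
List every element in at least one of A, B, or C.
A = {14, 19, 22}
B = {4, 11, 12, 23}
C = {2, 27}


A ∪ B = {4, 11, 12, 14, 19, 22, 23}
(A ∪ B) ∪ C = {2, 4, 11, 12, 14, 19, 22, 23, 27}

A ∪ B ∪ C = {2, 4, 11, 12, 14, 19, 22, 23, 27}


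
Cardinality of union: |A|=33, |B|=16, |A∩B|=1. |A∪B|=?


|A ∪ B| = |A| + |B| - |A ∩ B|
= 33 + 16 - 1
= 48

|A ∪ B| = 48


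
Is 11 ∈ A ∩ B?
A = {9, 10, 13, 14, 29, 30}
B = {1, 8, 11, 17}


A = {9, 10, 13, 14, 29, 30}, B = {1, 8, 11, 17}
A ∩ B = elements in both A and B
A ∩ B = ∅
Checking if 11 ∈ A ∩ B
11 is not in A ∩ B → False

11 ∉ A ∩ B


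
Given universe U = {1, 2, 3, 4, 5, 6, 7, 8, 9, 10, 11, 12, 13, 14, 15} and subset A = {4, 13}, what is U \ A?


Aᶜ = U \ A = elements in U but not in A
U = {1, 2, 3, 4, 5, 6, 7, 8, 9, 10, 11, 12, 13, 14, 15}
A = {4, 13}
Aᶜ = {1, 2, 3, 5, 6, 7, 8, 9, 10, 11, 12, 14, 15}

Aᶜ = {1, 2, 3, 5, 6, 7, 8, 9, 10, 11, 12, 14, 15}


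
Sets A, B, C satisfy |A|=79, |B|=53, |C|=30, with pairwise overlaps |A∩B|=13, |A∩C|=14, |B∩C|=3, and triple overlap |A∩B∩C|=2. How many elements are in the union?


|A∪B∪C| = |A|+|B|+|C| - |A∩B|-|A∩C|-|B∩C| + |A∩B∩C|
= 79+53+30 - 13-14-3 + 2
= 162 - 30 + 2
= 134

|A ∪ B ∪ C| = 134


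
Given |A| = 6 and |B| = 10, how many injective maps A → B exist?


An injection sends each of |A| = 6 inputs to a distinct output in B.
# injections = |B|·(|B|-1)·…·(|B|-|A|+1) = 10! / (10 - 6)!
= 10 × 9 × 8 × 7 × 6 × 5
= 151200

Number of injections = 151200
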